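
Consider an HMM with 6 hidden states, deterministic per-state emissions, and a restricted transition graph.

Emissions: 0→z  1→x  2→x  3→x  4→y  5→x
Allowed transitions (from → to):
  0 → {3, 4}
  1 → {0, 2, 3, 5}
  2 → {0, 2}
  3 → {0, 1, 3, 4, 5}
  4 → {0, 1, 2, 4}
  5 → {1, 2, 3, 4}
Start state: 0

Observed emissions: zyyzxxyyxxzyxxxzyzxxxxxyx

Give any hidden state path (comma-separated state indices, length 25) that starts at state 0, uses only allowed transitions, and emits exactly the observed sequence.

  [0] z  {0}  => 0  start
  [1] y  {4}  => 4  0->4 ok
  [2] y  {4}  => 4  4->4 ok
  [3] z  {0}  => 0  4->0 ok
  [4] x  {1,2,3,5}  => 3  0->3 ok
  [5] x  {1,2,3,5}  => 5  3->5 ok
  [6] y  {4}  => 4  5->4 ok
  [7] y  {4}  => 4  4->4 ok
  [8] x  {1,2,3,5}  => 2  4->2 ok
  [9] x  {1,2,3,5}  => 2  2->2 ok
  [10] z  {0}  => 0  2->0 ok
  [11] y  {4}  => 4  0->4 ok
  [12] x  {1,2,3,5}  => 2  4->2 ok
  [13] x  {1,2,3,5}  => 2  2->2 ok
  [14] x  {1,2,3,5}  => 2  2->2 ok
  [15] z  {0}  => 0  2->0 ok
  [16] y  {4}  => 4  0->4 ok
  [17] z  {0}  => 0  4->0 ok
  [18] x  {1,2,3,5}  => 3  0->3 ok
  [19] x  {1,2,3,5}  => 3  3->3 ok
  [20] x  {1,2,3,5}  => 5  3->5 ok
  [21] x  {1,2,3,5}  => 1  5->1 ok
  [22] x  {1,2,3,5}  => 3  1->3 ok
  [23] y  {4}  => 4  3->4 ok
  [24] x  {1,2,3,5}  => 1  4->1 ok

0,4,4,0,3,5,4,4,2,2,0,4,2,2,2,0,4,0,3,3,5,1,3,4,1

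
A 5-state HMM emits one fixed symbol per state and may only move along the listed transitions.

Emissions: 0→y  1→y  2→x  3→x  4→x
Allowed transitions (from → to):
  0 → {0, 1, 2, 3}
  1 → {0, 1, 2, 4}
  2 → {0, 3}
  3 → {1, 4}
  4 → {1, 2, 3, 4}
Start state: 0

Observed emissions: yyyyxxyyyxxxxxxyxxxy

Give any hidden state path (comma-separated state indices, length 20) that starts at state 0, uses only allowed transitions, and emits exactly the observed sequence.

0,1,1,1,2,3,1,1,1,2,3,4,4,2,3,1,4,2,3,1

  t0 'y' -> {0,1}, take 0 (start)
  t1 'y' -> {0,1}, take 1 (0->1 ok)
  t2 'y' -> {0,1}, take 1 (1->1 ok)
  t3 'y' -> {0,1}, take 1 (1->1 ok)
  t4 'x' -> {2,3,4}, take 2 (1->2 ok)
  t5 'x' -> {2,3,4}, take 3 (2->3 ok)
  t6 'y' -> {0,1}, take 1 (3->1 ok)
  t7 'y' -> {0,1}, take 1 (1->1 ok)
  t8 'y' -> {0,1}, take 1 (1->1 ok)
  t9 'x' -> {2,3,4}, take 2 (1->2 ok)
  t10 'x' -> {2,3,4}, take 3 (2->3 ok)
  t11 'x' -> {2,3,4}, take 4 (3->4 ok)
  t12 'x' -> {2,3,4}, take 4 (4->4 ok)
  t13 'x' -> {2,3,4}, take 2 (4->2 ok)
  t14 'x' -> {2,3,4}, take 3 (2->3 ok)
  t15 'y' -> {0,1}, take 1 (3->1 ok)
  t16 'x' -> {2,3,4}, take 4 (1->4 ok)
  t17 'x' -> {2,3,4}, take 2 (4->2 ok)
  t18 'x' -> {2,3,4}, take 3 (2->3 ok)
  t19 'y' -> {0,1}, take 1 (3->1 ok)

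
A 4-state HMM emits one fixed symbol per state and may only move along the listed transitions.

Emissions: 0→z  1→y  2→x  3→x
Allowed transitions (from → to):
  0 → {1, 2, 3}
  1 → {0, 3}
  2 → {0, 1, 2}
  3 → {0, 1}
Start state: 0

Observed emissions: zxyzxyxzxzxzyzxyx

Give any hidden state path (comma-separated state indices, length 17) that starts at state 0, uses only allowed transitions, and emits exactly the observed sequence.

  pos 0: z in {0}, choose 0; start
  pos 1: x in {2,3}, choose 3; 0->3 ok
  pos 2: y in {1}, choose 1; 3->1 ok
  pos 3: z in {0}, choose 0; 1->0 ok
  pos 4: x in {2,3}, choose 2; 0->2 ok
  pos 5: y in {1}, choose 1; 2->1 ok
  pos 6: x in {2,3}, choose 3; 1->3 ok
  pos 7: z in {0}, choose 0; 3->0 ok
  pos 8: x in {2,3}, choose 3; 0->3 ok
  pos 9: z in {0}, choose 0; 3->0 ok
  pos 10: x in {2,3}, choose 2; 0->2 ok
  pos 11: z in {0}, choose 0; 2->0 ok
  pos 12: y in {1}, choose 1; 0->1 ok
  pos 13: z in {0}, choose 0; 1->0 ok
  pos 14: x in {2,3}, choose 3; 0->3 ok
  pos 15: y in {1}, choose 1; 3->1 ok
  pos 16: x in {2,3}, choose 3; 1->3 ok

0,3,1,0,2,1,3,0,3,0,2,0,1,0,3,1,3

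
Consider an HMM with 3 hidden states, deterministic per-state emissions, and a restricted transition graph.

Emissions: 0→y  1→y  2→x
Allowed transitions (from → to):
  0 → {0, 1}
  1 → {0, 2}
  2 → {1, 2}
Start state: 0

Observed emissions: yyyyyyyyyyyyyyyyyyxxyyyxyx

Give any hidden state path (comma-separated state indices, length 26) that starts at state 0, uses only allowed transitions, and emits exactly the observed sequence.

0,1,0,0,1,0,1,0,1,0,1,0,0,0,1,0,0,1,2,2,1,0,1,2,1,2

  pos 0: y in {0,1}, choose 0; start
  pos 1: y in {0,1}, choose 1; 0->1 ok
  pos 2: y in {0,1}, choose 0; 1->0 ok
  pos 3: y in {0,1}, choose 0; 0->0 ok
  pos 4: y in {0,1}, choose 1; 0->1 ok
  pos 5: y in {0,1}, choose 0; 1->0 ok
  pos 6: y in {0,1}, choose 1; 0->1 ok
  pos 7: y in {0,1}, choose 0; 1->0 ok
  pos 8: y in {0,1}, choose 1; 0->1 ok
  pos 9: y in {0,1}, choose 0; 1->0 ok
  pos 10: y in {0,1}, choose 1; 0->1 ok
  pos 11: y in {0,1}, choose 0; 1->0 ok
  pos 12: y in {0,1}, choose 0; 0->0 ok
  pos 13: y in {0,1}, choose 0; 0->0 ok
  pos 14: y in {0,1}, choose 1; 0->1 ok
  pos 15: y in {0,1}, choose 0; 1->0 ok
  pos 16: y in {0,1}, choose 0; 0->0 ok
  pos 17: y in {0,1}, choose 1; 0->1 ok
  pos 18: x in {2}, choose 2; 1->2 ok
  pos 19: x in {2}, choose 2; 2->2 ok
  pos 20: y in {0,1}, choose 1; 2->1 ok
  pos 21: y in {0,1}, choose 0; 1->0 ok
  pos 22: y in {0,1}, choose 1; 0->1 ok
  pos 23: x in {2}, choose 2; 1->2 ok
  pos 24: y in {0,1}, choose 1; 2->1 ok
  pos 25: x in {2}, choose 2; 1->2 ok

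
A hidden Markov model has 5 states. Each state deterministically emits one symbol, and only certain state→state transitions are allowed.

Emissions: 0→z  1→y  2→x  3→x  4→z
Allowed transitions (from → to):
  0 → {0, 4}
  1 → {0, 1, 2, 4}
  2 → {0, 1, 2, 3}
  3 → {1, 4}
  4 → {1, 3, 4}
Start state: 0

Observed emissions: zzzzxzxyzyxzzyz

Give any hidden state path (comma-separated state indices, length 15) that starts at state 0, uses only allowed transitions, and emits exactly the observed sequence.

  0: obs=z cand={0,4} pick 0 [start]
  1: obs=z cand={0,4} pick 0 [0->0 ok]
  2: obs=z cand={0,4} pick 0 [0->0 ok]
  3: obs=z cand={0,4} pick 4 [0->4 ok]
  4: obs=x cand={2,3} pick 3 [4->3 ok]
  5: obs=z cand={0,4} pick 4 [3->4 ok]
  6: obs=x cand={2,3} pick 3 [4->3 ok]
  7: obs=y cand={1} pick 1 [3->1 ok]
  8: obs=z cand={0,4} pick 4 [1->4 ok]
  9: obs=y cand={1} pick 1 [4->1 ok]
  10: obs=x cand={2,3} pick 2 [1->2 ok]
  11: obs=z cand={0,4} pick 0 [2->0 ok]
  12: obs=z cand={0,4} pick 4 [0->4 ok]
  13: obs=y cand={1} pick 1 [4->1 ok]
  14: obs=z cand={0,4} pick 0 [1->0 ok]

0,0,0,4,3,4,3,1,4,1,2,0,4,1,0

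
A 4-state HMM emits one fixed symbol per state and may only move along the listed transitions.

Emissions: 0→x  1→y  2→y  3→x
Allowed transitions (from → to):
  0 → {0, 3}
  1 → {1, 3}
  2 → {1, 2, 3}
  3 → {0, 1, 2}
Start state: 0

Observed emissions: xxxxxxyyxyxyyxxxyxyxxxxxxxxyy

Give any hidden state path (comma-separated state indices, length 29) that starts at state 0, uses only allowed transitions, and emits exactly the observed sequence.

  [0] x  {0,3}  => 0  start
  [1] x  {0,3}  => 0  0->0 ok
  [2] x  {0,3}  => 0  0->0 ok
  [3] x  {0,3}  => 0  0->0 ok
  [4] x  {0,3}  => 0  0->0 ok
  [5] x  {0,3}  => 3  0->3 ok
  [6] y  {1,2}  => 1  3->1 ok
  [7] y  {1,2}  => 1  1->1 ok
  [8] x  {0,3}  => 3  1->3 ok
  [9] y  {1,2}  => 1  3->1 ok
  [10] x  {0,3}  => 3  1->3 ok
  [11] y  {1,2}  => 1  3->1 ok
  [12] y  {1,2}  => 1  1->1 ok
  [13] x  {0,3}  => 3  1->3 ok
  [14] x  {0,3}  => 0  3->0 ok
  [15] x  {0,3}  => 3  0->3 ok
  [16] y  {1,2}  => 1  3->1 ok
  [17] x  {0,3}  => 3  1->3 ok
  [18] y  {1,2}  => 1  3->1 ok
  [19] x  {0,3}  => 3  1->3 ok
  [20] x  {0,3}  => 0  3->0 ok
  [21] x  {0,3}  => 3  0->3 ok
  [22] x  {0,3}  => 0  3->0 ok
  [23] x  {0,3}  => 3  0->3 ok
  [24] x  {0,3}  => 0  3->0 ok
  [25] x  {0,3}  => 0  0->0 ok
  [26] x  {0,3}  => 3  0->3 ok
  [27] y  {1,2}  => 1  3->1 ok
  [28] y  {1,2}  => 1  1->1 ok

0,0,0,0,0,3,1,1,3,1,3,1,1,3,0,3,1,3,1,3,0,3,0,3,0,0,3,1,1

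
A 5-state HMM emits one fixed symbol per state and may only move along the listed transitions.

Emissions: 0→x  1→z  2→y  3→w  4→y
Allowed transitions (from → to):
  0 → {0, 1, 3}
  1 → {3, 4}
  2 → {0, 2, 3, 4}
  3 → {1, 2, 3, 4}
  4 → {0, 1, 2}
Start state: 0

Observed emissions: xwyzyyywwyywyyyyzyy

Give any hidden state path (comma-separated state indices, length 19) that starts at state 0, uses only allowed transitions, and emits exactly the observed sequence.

  pos 0: x in {0}, choose 0; start
  pos 1: w in {3}, choose 3; 0->3 ok
  pos 2: y in {2,4}, choose 4; 3->4 ok
  pos 3: z in {1}, choose 1; 4->1 ok
  pos 4: y in {2,4}, choose 4; 1->4 ok
  pos 5: y in {2,4}, choose 2; 4->2 ok
  pos 6: y in {2,4}, choose 2; 2->2 ok
  pos 7: w in {3}, choose 3; 2->3 ok
  pos 8: w in {3}, choose 3; 3->3 ok
  pos 9: y in {2,4}, choose 4; 3->4 ok
  pos 10: y in {2,4}, choose 2; 4->2 ok
  pos 11: w in {3}, choose 3; 2->3 ok
  pos 12: y in {2,4}, choose 2; 3->2 ok
  pos 13: y in {2,4}, choose 2; 2->2 ok
  pos 14: y in {2,4}, choose 2; 2->2 ok
  pos 15: y in {2,4}, choose 4; 2->4 ok
  pos 16: z in {1}, choose 1; 4->1 ok
  pos 17: y in {2,4}, choose 4; 1->4 ok
  pos 18: y in {2,4}, choose 2; 4->2 ok

0,3,4,1,4,2,2,3,3,4,2,3,2,2,2,4,1,4,2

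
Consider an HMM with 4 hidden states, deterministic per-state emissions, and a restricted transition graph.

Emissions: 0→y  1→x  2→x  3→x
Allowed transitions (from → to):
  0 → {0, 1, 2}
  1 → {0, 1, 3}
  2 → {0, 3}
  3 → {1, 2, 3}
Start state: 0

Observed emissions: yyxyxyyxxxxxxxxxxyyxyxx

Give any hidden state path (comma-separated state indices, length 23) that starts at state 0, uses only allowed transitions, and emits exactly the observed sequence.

0,0,2,0,2,0,0,1,3,2,3,1,3,3,2,3,2,0,0,2,0,2,3

  0: obs=y cand={0} pick 0 [start]
  1: obs=y cand={0} pick 0 [0->0 ok]
  2: obs=x cand={1,2,3} pick 2 [0->2 ok]
  3: obs=y cand={0} pick 0 [2->0 ok]
  4: obs=x cand={1,2,3} pick 2 [0->2 ok]
  5: obs=y cand={0} pick 0 [2->0 ok]
  6: obs=y cand={0} pick 0 [0->0 ok]
  7: obs=x cand={1,2,3} pick 1 [0->1 ok]
  8: obs=x cand={1,2,3} pick 3 [1->3 ok]
  9: obs=x cand={1,2,3} pick 2 [3->2 ok]
  10: obs=x cand={1,2,3} pick 3 [2->3 ok]
  11: obs=x cand={1,2,3} pick 1 [3->1 ok]
  12: obs=x cand={1,2,3} pick 3 [1->3 ok]
  13: obs=x cand={1,2,3} pick 3 [3->3 ok]
  14: obs=x cand={1,2,3} pick 2 [3->2 ok]
  15: obs=x cand={1,2,3} pick 3 [2->3 ok]
  16: obs=x cand={1,2,3} pick 2 [3->2 ok]
  17: obs=y cand={0} pick 0 [2->0 ok]
  18: obs=y cand={0} pick 0 [0->0 ok]
  19: obs=x cand={1,2,3} pick 2 [0->2 ok]
  20: obs=y cand={0} pick 0 [2->0 ok]
  21: obs=x cand={1,2,3} pick 2 [0->2 ok]
  22: obs=x cand={1,2,3} pick 3 [2->3 ok]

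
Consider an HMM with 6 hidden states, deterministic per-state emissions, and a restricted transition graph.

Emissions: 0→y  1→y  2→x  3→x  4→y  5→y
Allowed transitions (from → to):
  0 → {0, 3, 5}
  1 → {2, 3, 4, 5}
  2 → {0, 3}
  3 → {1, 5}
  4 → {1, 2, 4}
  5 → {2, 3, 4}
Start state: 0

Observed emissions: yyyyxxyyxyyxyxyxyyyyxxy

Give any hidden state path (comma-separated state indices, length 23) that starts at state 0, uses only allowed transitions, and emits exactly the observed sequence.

  0: obs=y cand={0,1,4,5} pick 0 [start]
  1: obs=y cand={0,1,4,5} pick 0 [0->0 ok]
  2: obs=y cand={0,1,4,5} pick 5 [0->5 ok]
  3: obs=y cand={0,1,4,5} pick 4 [5->4 ok]
  4: obs=x cand={2,3} pick 2 [4->2 ok]
  5: obs=x cand={2,3} pick 3 [2->3 ok]
  6: obs=y cand={0,1,4,5} pick 1 [3->1 ok]
  7: obs=y cand={0,1,4,5} pick 4 [1->4 ok]
  8: obs=x cand={2,3} pick 2 [4->2 ok]
  9: obs=y cand={0,1,4,5} pick 0 [2->0 ok]
  10: obs=y cand={0,1,4,5} pick 5 [0->5 ok]
  11: obs=x cand={2,3} pick 3 [5->3 ok]
  12: obs=y cand={0,1,4,5} pick 1 [3->1 ok]
  13: obs=x cand={2,3} pick 2 [1->2 ok]
  14: obs=y cand={0,1,4,5} pick 0 [2->0 ok]
  15: obs=x cand={2,3} pick 3 [0->3 ok]
  16: obs=y cand={0,1,4,5} pick 5 [3->5 ok]
  17: obs=y cand={0,1,4,5} pick 4 [5->4 ok]
  18: obs=y cand={0,1,4,5} pick 4 [4->4 ok]
  19: obs=y cand={0,1,4,5} pick 1 [4->1 ok]
  20: obs=x cand={2,3} pick 2 [1->2 ok]
  21: obs=x cand={2,3} pick 3 [2->3 ok]
  22: obs=y cand={0,1,4,5} pick 1 [3->1 ok]

0,0,5,4,2,3,1,4,2,0,5,3,1,2,0,3,5,4,4,1,2,3,1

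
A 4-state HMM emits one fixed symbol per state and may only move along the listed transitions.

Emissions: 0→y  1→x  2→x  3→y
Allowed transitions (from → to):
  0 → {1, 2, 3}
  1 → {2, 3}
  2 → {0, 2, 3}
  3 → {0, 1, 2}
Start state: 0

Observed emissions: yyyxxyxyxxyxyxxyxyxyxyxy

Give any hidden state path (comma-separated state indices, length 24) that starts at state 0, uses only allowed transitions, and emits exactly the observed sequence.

0,3,0,1,2,0,2,3,2,2,0,1,3,1,2,3,1,3,1,3,2,3,2,3

  t0 'y' -> {0,3}, take 0 (start)
  t1 'y' -> {0,3}, take 3 (0->3 ok)
  t2 'y' -> {0,3}, take 0 (3->0 ok)
  t3 'x' -> {1,2}, take 1 (0->1 ok)
  t4 'x' -> {1,2}, take 2 (1->2 ok)
  t5 'y' -> {0,3}, take 0 (2->0 ok)
  t6 'x' -> {1,2}, take 2 (0->2 ok)
  t7 'y' -> {0,3}, take 3 (2->3 ok)
  t8 'x' -> {1,2}, take 2 (3->2 ok)
  t9 'x' -> {1,2}, take 2 (2->2 ok)
  t10 'y' -> {0,3}, take 0 (2->0 ok)
  t11 'x' -> {1,2}, take 1 (0->1 ok)
  t12 'y' -> {0,3}, take 3 (1->3 ok)
  t13 'x' -> {1,2}, take 1 (3->1 ok)
  t14 'x' -> {1,2}, take 2 (1->2 ok)
  t15 'y' -> {0,3}, take 3 (2->3 ok)
  t16 'x' -> {1,2}, take 1 (3->1 ok)
  t17 'y' -> {0,3}, take 3 (1->3 ok)
  t18 'x' -> {1,2}, take 1 (3->1 ok)
  t19 'y' -> {0,3}, take 3 (1->3 ok)
  t20 'x' -> {1,2}, take 2 (3->2 ok)
  t21 'y' -> {0,3}, take 3 (2->3 ok)
  t22 'x' -> {1,2}, take 2 (3->2 ok)
  t23 'y' -> {0,3}, take 3 (2->3 ok)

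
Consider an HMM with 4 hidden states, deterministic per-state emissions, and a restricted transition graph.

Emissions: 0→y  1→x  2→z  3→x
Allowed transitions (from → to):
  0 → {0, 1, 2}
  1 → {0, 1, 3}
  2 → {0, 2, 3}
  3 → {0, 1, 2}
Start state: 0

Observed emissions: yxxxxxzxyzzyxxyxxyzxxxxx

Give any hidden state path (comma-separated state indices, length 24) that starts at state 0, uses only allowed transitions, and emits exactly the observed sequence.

  [0] y  {0}  => 0  start
  [1] x  {1,3}  => 1  0->1 ok
  [2] x  {1,3}  => 1  1->1 ok
  [3] x  {1,3}  => 1  1->1 ok
  [4] x  {1,3}  => 1  1->1 ok
  [5] x  {1,3}  => 3  1->3 ok
  [6] z  {2}  => 2  3->2 ok
  [7] x  {1,3}  => 3  2->3 ok
  [8] y  {0}  => 0  3->0 ok
  [9] z  {2}  => 2  0->2 ok
  [10] z  {2}  => 2  2->2 ok
  [11] y  {0}  => 0  2->0 ok
  [12] x  {1,3}  => 1  0->1 ok
  [13] x  {1,3}  => 3  1->3 ok
  [14] y  {0}  => 0  3->0 ok
  [15] x  {1,3}  => 1  0->1 ok
  [16] x  {1,3}  => 3  1->3 ok
  [17] y  {0}  => 0  3->0 ok
  [18] z  {2}  => 2  0->2 ok
  [19] x  {1,3}  => 3  2->3 ok
  [20] x  {1,3}  => 1  3->1 ok
  [21] x  {1,3}  => 1  1->1 ok
  [22] x  {1,3}  => 1  1->1 ok
  [23] x  {1,3}  => 1  1->1 ok

0,1,1,1,1,3,2,3,0,2,2,0,1,3,0,1,3,0,2,3,1,1,1,1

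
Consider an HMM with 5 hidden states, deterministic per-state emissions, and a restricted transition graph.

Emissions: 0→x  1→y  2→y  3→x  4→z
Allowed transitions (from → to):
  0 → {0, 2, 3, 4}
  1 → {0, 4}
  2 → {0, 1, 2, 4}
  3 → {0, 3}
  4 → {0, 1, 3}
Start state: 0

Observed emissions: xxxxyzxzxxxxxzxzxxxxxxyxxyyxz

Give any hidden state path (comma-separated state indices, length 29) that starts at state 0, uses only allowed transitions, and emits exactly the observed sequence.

0,3,3,0,2,4,0,4,3,3,0,3,0,4,0,4,3,3,3,3,3,0,2,0,0,2,1,0,4

  t0 'x' -> {0,3}, take 0 (start)
  t1 'x' -> {0,3}, take 3 (0->3 ok)
  t2 'x' -> {0,3}, take 3 (3->3 ok)
  t3 'x' -> {0,3}, take 0 (3->0 ok)
  t4 'y' -> {1,2}, take 2 (0->2 ok)
  t5 'z' -> {4}, take 4 (2->4 ok)
  t6 'x' -> {0,3}, take 0 (4->0 ok)
  t7 'z' -> {4}, take 4 (0->4 ok)
  t8 'x' -> {0,3}, take 3 (4->3 ok)
  t9 'x' -> {0,3}, take 3 (3->3 ok)
  t10 'x' -> {0,3}, take 0 (3->0 ok)
  t11 'x' -> {0,3}, take 3 (0->3 ok)
  t12 'x' -> {0,3}, take 0 (3->0 ok)
  t13 'z' -> {4}, take 4 (0->4 ok)
  t14 'x' -> {0,3}, take 0 (4->0 ok)
  t15 'z' -> {4}, take 4 (0->4 ok)
  t16 'x' -> {0,3}, take 3 (4->3 ok)
  t17 'x' -> {0,3}, take 3 (3->3 ok)
  t18 'x' -> {0,3}, take 3 (3->3 ok)
  t19 'x' -> {0,3}, take 3 (3->3 ok)
  t20 'x' -> {0,3}, take 3 (3->3 ok)
  t21 'x' -> {0,3}, take 0 (3->0 ok)
  t22 'y' -> {1,2}, take 2 (0->2 ok)
  t23 'x' -> {0,3}, take 0 (2->0 ok)
  t24 'x' -> {0,3}, take 0 (0->0 ok)
  t25 'y' -> {1,2}, take 2 (0->2 ok)
  t26 'y' -> {1,2}, take 1 (2->1 ok)
  t27 'x' -> {0,3}, take 0 (1->0 ok)
  t28 'z' -> {4}, take 4 (0->4 ok)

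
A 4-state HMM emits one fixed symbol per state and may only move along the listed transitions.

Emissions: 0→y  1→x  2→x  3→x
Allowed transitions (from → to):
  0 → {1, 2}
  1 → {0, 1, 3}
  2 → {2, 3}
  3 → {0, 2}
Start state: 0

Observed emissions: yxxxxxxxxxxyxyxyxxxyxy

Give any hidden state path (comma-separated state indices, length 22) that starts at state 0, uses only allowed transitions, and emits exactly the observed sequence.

0,1,1,1,1,3,2,3,2,2,3,0,1,0,1,0,2,2,3,0,1,0

  0: obs=y cand={0} pick 0 [start]
  1: obs=x cand={1,2,3} pick 1 [0->1 ok]
  2: obs=x cand={1,2,3} pick 1 [1->1 ok]
  3: obs=x cand={1,2,3} pick 1 [1->1 ok]
  4: obs=x cand={1,2,3} pick 1 [1->1 ok]
  5: obs=x cand={1,2,3} pick 3 [1->3 ok]
  6: obs=x cand={1,2,3} pick 2 [3->2 ok]
  7: obs=x cand={1,2,3} pick 3 [2->3 ok]
  8: obs=x cand={1,2,3} pick 2 [3->2 ok]
  9: obs=x cand={1,2,3} pick 2 [2->2 ok]
  10: obs=x cand={1,2,3} pick 3 [2->3 ok]
  11: obs=y cand={0} pick 0 [3->0 ok]
  12: obs=x cand={1,2,3} pick 1 [0->1 ok]
  13: obs=y cand={0} pick 0 [1->0 ok]
  14: obs=x cand={1,2,3} pick 1 [0->1 ok]
  15: obs=y cand={0} pick 0 [1->0 ok]
  16: obs=x cand={1,2,3} pick 2 [0->2 ok]
  17: obs=x cand={1,2,3} pick 2 [2->2 ok]
  18: obs=x cand={1,2,3} pick 3 [2->3 ok]
  19: obs=y cand={0} pick 0 [3->0 ok]
  20: obs=x cand={1,2,3} pick 1 [0->1 ok]
  21: obs=y cand={0} pick 0 [1->0 ok]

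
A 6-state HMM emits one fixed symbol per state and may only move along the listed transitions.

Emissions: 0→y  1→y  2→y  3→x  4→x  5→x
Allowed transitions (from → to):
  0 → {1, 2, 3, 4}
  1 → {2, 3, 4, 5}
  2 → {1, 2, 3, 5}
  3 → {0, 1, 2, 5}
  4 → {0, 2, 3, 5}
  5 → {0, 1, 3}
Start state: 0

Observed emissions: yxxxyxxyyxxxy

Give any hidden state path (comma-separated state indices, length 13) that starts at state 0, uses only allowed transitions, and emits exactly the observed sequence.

0,4,5,3,1,4,5,0,1,4,5,3,0

  0: obs=y cand={0,1,2} pick 0 [start]
  1: obs=x cand={3,4,5} pick 4 [0->4 ok]
  2: obs=x cand={3,4,5} pick 5 [4->5 ok]
  3: obs=x cand={3,4,5} pick 3 [5->3 ok]
  4: obs=y cand={0,1,2} pick 1 [3->1 ok]
  5: obs=x cand={3,4,5} pick 4 [1->4 ok]
  6: obs=x cand={3,4,5} pick 5 [4->5 ok]
  7: obs=y cand={0,1,2} pick 0 [5->0 ok]
  8: obs=y cand={0,1,2} pick 1 [0->1 ok]
  9: obs=x cand={3,4,5} pick 4 [1->4 ok]
  10: obs=x cand={3,4,5} pick 5 [4->5 ok]
  11: obs=x cand={3,4,5} pick 3 [5->3 ok]
  12: obs=y cand={0,1,2} pick 0 [3->0 ok]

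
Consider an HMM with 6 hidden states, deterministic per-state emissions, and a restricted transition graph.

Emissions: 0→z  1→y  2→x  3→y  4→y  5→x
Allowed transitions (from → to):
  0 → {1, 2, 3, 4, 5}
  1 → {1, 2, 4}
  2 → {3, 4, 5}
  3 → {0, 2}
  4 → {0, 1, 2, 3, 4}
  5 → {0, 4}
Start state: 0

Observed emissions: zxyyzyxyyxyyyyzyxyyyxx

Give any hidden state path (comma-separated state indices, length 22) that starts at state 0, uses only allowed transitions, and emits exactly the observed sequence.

  pos 0: z in {0}, choose 0; start
  pos 1: x in {2,5}, choose 5; 0->5 ok
  pos 2: y in {1,3,4}, choose 4; 5->4 ok
  pos 3: y in {1,3,4}, choose 3; 4->3 ok
  pos 4: z in {0}, choose 0; 3->0 ok
  pos 5: y in {1,3,4}, choose 3; 0->3 ok
  pos 6: x in {2,5}, choose 2; 3->2 ok
  pos 7: y in {1,3,4}, choose 4; 2->4 ok
  pos 8: y in {1,3,4}, choose 3; 4->3 ok
  pos 9: x in {2,5}, choose 2; 3->2 ok
  pos 10: y in {1,3,4}, choose 4; 2->4 ok
  pos 11: y in {1,3,4}, choose 1; 4->1 ok
  pos 12: y in {1,3,4}, choose 1; 1->1 ok
  pos 13: y in {1,3,4}, choose 4; 1->4 ok
  pos 14: z in {0}, choose 0; 4->0 ok
  pos 15: y in {1,3,4}, choose 3; 0->3 ok
  pos 16: x in {2,5}, choose 2; 3->2 ok
  pos 17: y in {1,3,4}, choose 4; 2->4 ok
  pos 18: y in {1,3,4}, choose 4; 4->4 ok
  pos 19: y in {1,3,4}, choose 4; 4->4 ok
  pos 20: x in {2,5}, choose 2; 4->2 ok
  pos 21: x in {2,5}, choose 5; 2->5 ok

0,5,4,3,0,3,2,4,3,2,4,1,1,4,0,3,2,4,4,4,2,5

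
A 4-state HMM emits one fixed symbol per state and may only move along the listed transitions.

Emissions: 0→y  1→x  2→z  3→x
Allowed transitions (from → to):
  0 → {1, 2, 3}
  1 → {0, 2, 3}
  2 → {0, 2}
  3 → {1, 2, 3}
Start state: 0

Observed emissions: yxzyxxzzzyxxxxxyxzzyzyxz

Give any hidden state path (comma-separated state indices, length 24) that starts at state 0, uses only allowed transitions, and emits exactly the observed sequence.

  t0 'y' -> {0}, take 0 (start)
  t1 'x' -> {1,3}, take 1 (0->1 ok)
  t2 'z' -> {2}, take 2 (1->2 ok)
  t3 'y' -> {0}, take 0 (2->0 ok)
  t4 'x' -> {1,3}, take 3 (0->3 ok)
  t5 'x' -> {1,3}, take 1 (3->1 ok)
  t6 'z' -> {2}, take 2 (1->2 ok)
  t7 'z' -> {2}, take 2 (2->2 ok)
  t8 'z' -> {2}, take 2 (2->2 ok)
  t9 'y' -> {0}, take 0 (2->0 ok)
  t10 'x' -> {1,3}, take 1 (0->1 ok)
  t11 'x' -> {1,3}, take 3 (1->3 ok)
  t12 'x' -> {1,3}, take 1 (3->1 ok)
  t13 'x' -> {1,3}, take 3 (1->3 ok)
  t14 'x' -> {1,3}, take 1 (3->1 ok)
  t15 'y' -> {0}, take 0 (1->0 ok)
  t16 'x' -> {1,3}, take 3 (0->3 ok)
  t17 'z' -> {2}, take 2 (3->2 ok)
  t18 'z' -> {2}, take 2 (2->2 ok)
  t19 'y' -> {0}, take 0 (2->0 ok)
  t20 'z' -> {2}, take 2 (0->2 ok)
  t21 'y' -> {0}, take 0 (2->0 ok)
  t22 'x' -> {1,3}, take 3 (0->3 ok)
  t23 'z' -> {2}, take 2 (3->2 ok)

0,1,2,0,3,1,2,2,2,0,1,3,1,3,1,0,3,2,2,0,2,0,3,2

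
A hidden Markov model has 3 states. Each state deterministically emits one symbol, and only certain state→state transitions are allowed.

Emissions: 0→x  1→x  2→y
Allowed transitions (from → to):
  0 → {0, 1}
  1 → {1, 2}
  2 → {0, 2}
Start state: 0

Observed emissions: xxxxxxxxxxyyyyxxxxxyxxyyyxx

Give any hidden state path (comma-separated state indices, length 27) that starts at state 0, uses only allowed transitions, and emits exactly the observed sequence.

  t0 'x' -> {0,1}, take 0 (start)
  t1 'x' -> {0,1}, take 0 (0->0 ok)
  t2 'x' -> {0,1}, take 0 (0->0 ok)
  t3 'x' -> {0,1}, take 0 (0->0 ok)
  t4 'x' -> {0,1}, take 0 (0->0 ok)
  t5 'x' -> {0,1}, take 0 (0->0 ok)
  t6 'x' -> {0,1}, take 0 (0->0 ok)
  t7 'x' -> {0,1}, take 1 (0->1 ok)
  t8 'x' -> {0,1}, take 1 (1->1 ok)
  t9 'x' -> {0,1}, take 1 (1->1 ok)
  t10 'y' -> {2}, take 2 (1->2 ok)
  t11 'y' -> {2}, take 2 (2->2 ok)
  t12 'y' -> {2}, take 2 (2->2 ok)
  t13 'y' -> {2}, take 2 (2->2 ok)
  t14 'x' -> {0,1}, take 0 (2->0 ok)
  t15 'x' -> {0,1}, take 0 (0->0 ok)
  t16 'x' -> {0,1}, take 0 (0->0 ok)
  t17 'x' -> {0,1}, take 0 (0->0 ok)
  t18 'x' -> {0,1}, take 1 (0->1 ok)
  t19 'y' -> {2}, take 2 (1->2 ok)
  t20 'x' -> {0,1}, take 0 (2->0 ok)
  t21 'x' -> {0,1}, take 1 (0->1 ok)
  t22 'y' -> {2}, take 2 (1->2 ok)
  t23 'y' -> {2}, take 2 (2->2 ok)
  t24 'y' -> {2}, take 2 (2->2 ok)
  t25 'x' -> {0,1}, take 0 (2->0 ok)
  t26 'x' -> {0,1}, take 1 (0->1 ok)

0,0,0,0,0,0,0,1,1,1,2,2,2,2,0,0,0,0,1,2,0,1,2,2,2,0,1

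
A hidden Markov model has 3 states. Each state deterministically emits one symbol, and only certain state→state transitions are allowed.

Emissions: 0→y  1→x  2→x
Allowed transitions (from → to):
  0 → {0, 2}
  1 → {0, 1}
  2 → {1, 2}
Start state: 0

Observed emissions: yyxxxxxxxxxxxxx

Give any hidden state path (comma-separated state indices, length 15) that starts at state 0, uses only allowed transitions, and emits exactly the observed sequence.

  [0] y  {0}  => 0  start
  [1] y  {0}  => 0  0->0 ok
  [2] x  {1,2}  => 2  0->2 ok
  [3] x  {1,2}  => 2  2->2 ok
  [4] x  {1,2}  => 2  2->2 ok
  [5] x  {1,2}  => 2  2->2 ok
  [6] x  {1,2}  => 2  2->2 ok
  [7] x  {1,2}  => 2  2->2 ok
  [8] x  {1,2}  => 2  2->2 ok
  [9] x  {1,2}  => 1  2->1 ok
  [10] x  {1,2}  => 1  1->1 ok
  [11] x  {1,2}  => 1  1->1 ok
  [12] x  {1,2}  => 1  1->1 ok
  [13] x  {1,2}  => 1  1->1 ok
  [14] x  {1,2}  => 1  1->1 ok

0,0,2,2,2,2,2,2,2,1,1,1,1,1,1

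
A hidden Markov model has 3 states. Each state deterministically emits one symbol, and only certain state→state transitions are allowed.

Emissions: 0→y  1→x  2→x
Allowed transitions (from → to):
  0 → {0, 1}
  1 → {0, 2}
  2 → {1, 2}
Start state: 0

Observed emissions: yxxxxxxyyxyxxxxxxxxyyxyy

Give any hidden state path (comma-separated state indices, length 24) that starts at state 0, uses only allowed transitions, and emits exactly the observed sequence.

  t0 'y' -> {0}, take 0 (start)
  t1 'x' -> {1,2}, take 1 (0->1 ok)
  t2 'x' -> {1,2}, take 2 (1->2 ok)
  t3 'x' -> {1,2}, take 2 (2->2 ok)
  t4 'x' -> {1,2}, take 2 (2->2 ok)
  t5 'x' -> {1,2}, take 2 (2->2 ok)
  t6 'x' -> {1,2}, take 1 (2->1 ok)
  t7 'y' -> {0}, take 0 (1->0 ok)
  t8 'y' -> {0}, take 0 (0->0 ok)
  t9 'x' -> {1,2}, take 1 (0->1 ok)
  t10 'y' -> {0}, take 0 (1->0 ok)
  t11 'x' -> {1,2}, take 1 (0->1 ok)
  t12 'x' -> {1,2}, take 2 (1->2 ok)
  t13 'x' -> {1,2}, take 2 (2->2 ok)
  t14 'x' -> {1,2}, take 2 (2->2 ok)
  t15 'x' -> {1,2}, take 2 (2->2 ok)
  t16 'x' -> {1,2}, take 2 (2->2 ok)
  t17 'x' -> {1,2}, take 2 (2->2 ok)
  t18 'x' -> {1,2}, take 1 (2->1 ok)
  t19 'y' -> {0}, take 0 (1->0 ok)
  t20 'y' -> {0}, take 0 (0->0 ok)
  t21 'x' -> {1,2}, take 1 (0->1 ok)
  t22 'y' -> {0}, take 0 (1->0 ok)
  t23 'y' -> {0}, take 0 (0->0 ok)

0,1,2,2,2,2,1,0,0,1,0,1,2,2,2,2,2,2,1,0,0,1,0,0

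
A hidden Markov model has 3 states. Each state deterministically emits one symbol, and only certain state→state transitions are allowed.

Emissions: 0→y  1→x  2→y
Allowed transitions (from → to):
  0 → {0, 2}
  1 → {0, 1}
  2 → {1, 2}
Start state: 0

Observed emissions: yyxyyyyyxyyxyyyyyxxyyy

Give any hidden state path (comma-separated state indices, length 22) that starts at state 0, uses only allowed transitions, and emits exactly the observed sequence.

  0: obs=y cand={0,2} pick 0 [start]
  1: obs=y cand={0,2} pick 2 [0->2 ok]
  2: obs=x cand={1} pick 1 [2->1 ok]
  3: obs=y cand={0,2} pick 0 [1->0 ok]
  4: obs=y cand={0,2} pick 0 [0->0 ok]
  5: obs=y cand={0,2} pick 0 [0->0 ok]
  6: obs=y cand={0,2} pick 2 [0->2 ok]
  7: obs=y cand={0,2} pick 2 [2->2 ok]
  8: obs=x cand={1} pick 1 [2->1 ok]
  9: obs=y cand={0,2} pick 0 [1->0 ok]
  10: obs=y cand={0,2} pick 2 [0->2 ok]
  11: obs=x cand={1} pick 1 [2->1 ok]
  12: obs=y cand={0,2} pick 0 [1->0 ok]
  13: obs=y cand={0,2} pick 0 [0->0 ok]
  14: obs=y cand={0,2} pick 0 [0->0 ok]
  15: obs=y cand={0,2} pick 2 [0->2 ok]
  16: obs=y cand={0,2} pick 2 [2->2 ok]
  17: obs=x cand={1} pick 1 [2->1 ok]
  18: obs=x cand={1} pick 1 [1->1 ok]
  19: obs=y cand={0,2} pick 0 [1->0 ok]
  20: obs=y cand={0,2} pick 0 [0->0 ok]
  21: obs=y cand={0,2} pick 0 [0->0 ok]

0,2,1,0,0,0,2,2,1,0,2,1,0,0,0,2,2,1,1,0,0,0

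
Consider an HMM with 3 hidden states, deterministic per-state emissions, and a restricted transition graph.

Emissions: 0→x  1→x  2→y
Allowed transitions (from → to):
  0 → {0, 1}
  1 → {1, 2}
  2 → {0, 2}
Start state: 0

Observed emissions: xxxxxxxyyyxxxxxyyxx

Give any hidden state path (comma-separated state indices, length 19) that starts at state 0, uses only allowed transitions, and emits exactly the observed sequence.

  pos 0: x in {0,1}, choose 0; start
  pos 1: x in {0,1}, choose 0; 0->0 ok
  pos 2: x in {0,1}, choose 0; 0->0 ok
  pos 3: x in {0,1}, choose 0; 0->0 ok
  pos 4: x in {0,1}, choose 1; 0->1 ok
  pos 5: x in {0,1}, choose 1; 1->1 ok
  pos 6: x in {0,1}, choose 1; 1->1 ok
  pos 7: y in {2}, choose 2; 1->2 ok
  pos 8: y in {2}, choose 2; 2->2 ok
  pos 9: y in {2}, choose 2; 2->2 ok
  pos 10: x in {0,1}, choose 0; 2->0 ok
  pos 11: x in {0,1}, choose 1; 0->1 ok
  pos 12: x in {0,1}, choose 1; 1->1 ok
  pos 13: x in {0,1}, choose 1; 1->1 ok
  pos 14: x in {0,1}, choose 1; 1->1 ok
  pos 15: y in {2}, choose 2; 1->2 ok
  pos 16: y in {2}, choose 2; 2->2 ok
  pos 17: x in {0,1}, choose 0; 2->0 ok
  pos 18: x in {0,1}, choose 0; 0->0 ok

0,0,0,0,1,1,1,2,2,2,0,1,1,1,1,2,2,0,0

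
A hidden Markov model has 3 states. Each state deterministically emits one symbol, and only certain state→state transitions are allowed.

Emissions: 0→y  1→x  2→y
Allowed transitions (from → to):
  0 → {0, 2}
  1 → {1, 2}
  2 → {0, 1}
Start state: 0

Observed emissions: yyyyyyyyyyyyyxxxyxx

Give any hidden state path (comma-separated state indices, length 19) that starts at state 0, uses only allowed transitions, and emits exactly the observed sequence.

0,0,2,0,2,0,0,2,0,0,0,0,2,1,1,1,2,1,1

  0: obs=y cand={0,2} pick 0 [start]
  1: obs=y cand={0,2} pick 0 [0->0 ok]
  2: obs=y cand={0,2} pick 2 [0->2 ok]
  3: obs=y cand={0,2} pick 0 [2->0 ok]
  4: obs=y cand={0,2} pick 2 [0->2 ok]
  5: obs=y cand={0,2} pick 0 [2->0 ok]
  6: obs=y cand={0,2} pick 0 [0->0 ok]
  7: obs=y cand={0,2} pick 2 [0->2 ok]
  8: obs=y cand={0,2} pick 0 [2->0 ok]
  9: obs=y cand={0,2} pick 0 [0->0 ok]
  10: obs=y cand={0,2} pick 0 [0->0 ok]
  11: obs=y cand={0,2} pick 0 [0->0 ok]
  12: obs=y cand={0,2} pick 2 [0->2 ok]
  13: obs=x cand={1} pick 1 [2->1 ok]
  14: obs=x cand={1} pick 1 [1->1 ok]
  15: obs=x cand={1} pick 1 [1->1 ok]
  16: obs=y cand={0,2} pick 2 [1->2 ok]
  17: obs=x cand={1} pick 1 [2->1 ok]
  18: obs=x cand={1} pick 1 [1->1 ok]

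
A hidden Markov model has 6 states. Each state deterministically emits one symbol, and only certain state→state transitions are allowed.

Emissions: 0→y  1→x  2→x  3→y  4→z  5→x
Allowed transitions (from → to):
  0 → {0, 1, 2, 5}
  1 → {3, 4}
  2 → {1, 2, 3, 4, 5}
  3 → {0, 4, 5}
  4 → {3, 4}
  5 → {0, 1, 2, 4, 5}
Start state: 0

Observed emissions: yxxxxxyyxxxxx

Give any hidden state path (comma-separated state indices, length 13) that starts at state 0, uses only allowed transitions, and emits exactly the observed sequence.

0,2,5,5,5,1,3,0,5,2,5,5,2

  [0] y  {0,3}  => 0  start
  [1] x  {1,2,5}  => 2  0->2 ok
  [2] x  {1,2,5}  => 5  2->5 ok
  [3] x  {1,2,5}  => 5  5->5 ok
  [4] x  {1,2,5}  => 5  5->5 ok
  [5] x  {1,2,5}  => 1  5->1 ok
  [6] y  {0,3}  => 3  1->3 ok
  [7] y  {0,3}  => 0  3->0 ok
  [8] x  {1,2,5}  => 5  0->5 ok
  [9] x  {1,2,5}  => 2  5->2 ok
  [10] x  {1,2,5}  => 5  2->5 ok
  [11] x  {1,2,5}  => 5  5->5 ok
  [12] x  {1,2,5}  => 2  5->2 ok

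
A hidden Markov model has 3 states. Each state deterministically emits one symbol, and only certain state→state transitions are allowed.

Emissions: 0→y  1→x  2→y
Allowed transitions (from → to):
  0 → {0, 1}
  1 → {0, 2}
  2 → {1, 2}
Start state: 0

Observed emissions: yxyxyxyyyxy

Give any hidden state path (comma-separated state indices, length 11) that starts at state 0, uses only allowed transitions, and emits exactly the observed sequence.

  pos 0: y in {0,2}, choose 0; start
  pos 1: x in {1}, choose 1; 0->1 ok
  pos 2: y in {0,2}, choose 2; 1->2 ok
  pos 3: x in {1}, choose 1; 2->1 ok
  pos 4: y in {0,2}, choose 0; 1->0 ok
  pos 5: x in {1}, choose 1; 0->1 ok
  pos 6: y in {0,2}, choose 2; 1->2 ok
  pos 7: y in {0,2}, choose 2; 2->2 ok
  pos 8: y in {0,2}, choose 2; 2->2 ok
  pos 9: x in {1}, choose 1; 2->1 ok
  pos 10: y in {0,2}, choose 2; 1->2 ok

0,1,2,1,0,1,2,2,2,1,2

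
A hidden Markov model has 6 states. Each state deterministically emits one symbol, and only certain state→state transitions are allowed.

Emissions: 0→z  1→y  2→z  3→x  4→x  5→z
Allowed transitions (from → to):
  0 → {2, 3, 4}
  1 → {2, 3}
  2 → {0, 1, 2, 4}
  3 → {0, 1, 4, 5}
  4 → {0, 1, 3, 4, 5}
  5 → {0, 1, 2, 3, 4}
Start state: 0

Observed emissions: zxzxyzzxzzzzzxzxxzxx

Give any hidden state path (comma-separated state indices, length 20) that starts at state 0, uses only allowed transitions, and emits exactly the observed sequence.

0,3,5,4,1,2,0,3,0,2,2,0,2,4,0,4,4,0,4,4

  [0] z  {0,2,5}  => 0  start
  [1] x  {3,4}  => 3  0->3 ok
  [2] z  {0,2,5}  => 5  3->5 ok
  [3] x  {3,4}  => 4  5->4 ok
  [4] y  {1}  => 1  4->1 ok
  [5] z  {0,2,5}  => 2  1->2 ok
  [6] z  {0,2,5}  => 0  2->0 ok
  [7] x  {3,4}  => 3  0->3 ok
  [8] z  {0,2,5}  => 0  3->0 ok
  [9] z  {0,2,5}  => 2  0->2 ok
  [10] z  {0,2,5}  => 2  2->2 ok
  [11] z  {0,2,5}  => 0  2->0 ok
  [12] z  {0,2,5}  => 2  0->2 ok
  [13] x  {3,4}  => 4  2->4 ok
  [14] z  {0,2,5}  => 0  4->0 ok
  [15] x  {3,4}  => 4  0->4 ok
  [16] x  {3,4}  => 4  4->4 ok
  [17] z  {0,2,5}  => 0  4->0 ok
  [18] x  {3,4}  => 4  0->4 ok
  [19] x  {3,4}  => 4  4->4 ok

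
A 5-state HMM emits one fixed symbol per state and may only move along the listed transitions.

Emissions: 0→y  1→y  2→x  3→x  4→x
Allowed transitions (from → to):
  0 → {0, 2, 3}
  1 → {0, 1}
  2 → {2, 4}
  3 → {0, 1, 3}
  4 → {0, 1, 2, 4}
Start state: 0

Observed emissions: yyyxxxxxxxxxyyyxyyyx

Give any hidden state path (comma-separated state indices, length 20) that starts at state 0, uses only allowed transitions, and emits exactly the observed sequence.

  0: obs=y cand={0,1} pick 0 [start]
  1: obs=y cand={0,1} pick 0 [0->0 ok]
  2: obs=y cand={0,1} pick 0 [0->0 ok]
  3: obs=x cand={2,3,4} pick 2 [0->2 ok]
  4: obs=x cand={2,3,4} pick 2 [2->2 ok]
  5: obs=x cand={2,3,4} pick 2 [2->2 ok]
  6: obs=x cand={2,3,4} pick 2 [2->2 ok]
  7: obs=x cand={2,3,4} pick 2 [2->2 ok]
  8: obs=x cand={2,3,4} pick 2 [2->2 ok]
  9: obs=x cand={2,3,4} pick 4 [2->4 ok]
  10: obs=x cand={2,3,4} pick 4 [4->4 ok]
  11: obs=x cand={2,3,4} pick 4 [4->4 ok]
  12: obs=y cand={0,1} pick 0 [4->0 ok]
  13: obs=y cand={0,1} pick 0 [0->0 ok]
  14: obs=y cand={0,1} pick 0 [0->0 ok]
  15: obs=x cand={2,3,4} pick 3 [0->3 ok]
  16: obs=y cand={0,1} pick 1 [3->1 ok]
  17: obs=y cand={0,1} pick 0 [1->0 ok]
  18: obs=y cand={0,1} pick 0 [0->0 ok]
  19: obs=x cand={2,3,4} pick 2 [0->2 ok]

0,0,0,2,2,2,2,2,2,4,4,4,0,0,0,3,1,0,0,2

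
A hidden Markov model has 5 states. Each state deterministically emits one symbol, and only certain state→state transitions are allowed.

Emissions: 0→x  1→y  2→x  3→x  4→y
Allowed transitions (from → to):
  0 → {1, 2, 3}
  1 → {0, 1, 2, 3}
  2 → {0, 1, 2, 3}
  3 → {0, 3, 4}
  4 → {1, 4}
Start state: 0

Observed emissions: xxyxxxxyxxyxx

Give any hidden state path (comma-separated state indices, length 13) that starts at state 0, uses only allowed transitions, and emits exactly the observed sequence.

  pos 0: x in {0,2,3}, choose 0; start
  pos 1: x in {0,2,3}, choose 2; 0->2 ok
  pos 2: y in {1,4}, choose 1; 2->1 ok
  pos 3: x in {0,2,3}, choose 3; 1->3 ok
  pos 4: x in {0,2,3}, choose 0; 3->0 ok
  pos 5: x in {0,2,3}, choose 2; 0->2 ok
  pos 6: x in {0,2,3}, choose 0; 2->0 ok
  pos 7: y in {1,4}, choose 1; 0->1 ok
  pos 8: x in {0,2,3}, choose 3; 1->3 ok
  pos 9: x in {0,2,3}, choose 0; 3->0 ok
  pos 10: y in {1,4}, choose 1; 0->1 ok
  pos 11: x in {0,2,3}, choose 0; 1->0 ok
  pos 12: x in {0,2,3}, choose 3; 0->3 ok

0,2,1,3,0,2,0,1,3,0,1,0,3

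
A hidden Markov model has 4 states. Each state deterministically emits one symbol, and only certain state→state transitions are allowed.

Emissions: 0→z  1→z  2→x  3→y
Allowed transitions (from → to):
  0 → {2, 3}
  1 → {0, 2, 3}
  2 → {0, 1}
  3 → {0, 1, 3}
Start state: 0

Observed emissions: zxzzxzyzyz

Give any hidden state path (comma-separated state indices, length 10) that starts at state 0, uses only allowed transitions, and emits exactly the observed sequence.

0,2,1,0,2,0,3,1,3,1

  t0 'z' -> {0,1}, take 0 (start)
  t1 'x' -> {2}, take 2 (0->2 ok)
  t2 'z' -> {0,1}, take 1 (2->1 ok)
  t3 'z' -> {0,1}, take 0 (1->0 ok)
  t4 'x' -> {2}, take 2 (0->2 ok)
  t5 'z' -> {0,1}, take 0 (2->0 ok)
  t6 'y' -> {3}, take 3 (0->3 ok)
  t7 'z' -> {0,1}, take 1 (3->1 ok)
  t8 'y' -> {3}, take 3 (1->3 ok)
  t9 'z' -> {0,1}, take 1 (3->1 ok)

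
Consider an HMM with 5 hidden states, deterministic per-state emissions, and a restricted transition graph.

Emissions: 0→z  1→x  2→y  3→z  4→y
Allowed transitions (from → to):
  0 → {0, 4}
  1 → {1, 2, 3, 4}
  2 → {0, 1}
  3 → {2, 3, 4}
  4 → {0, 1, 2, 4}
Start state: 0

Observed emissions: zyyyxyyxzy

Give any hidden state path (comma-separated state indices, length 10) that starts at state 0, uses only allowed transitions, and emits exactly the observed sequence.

0,4,4,2,1,4,2,1,3,2

  0: obs=z cand={0,3} pick 0 [start]
  1: obs=y cand={2,4} pick 4 [0->4 ok]
  2: obs=y cand={2,4} pick 4 [4->4 ok]
  3: obs=y cand={2,4} pick 2 [4->2 ok]
  4: obs=x cand={1} pick 1 [2->1 ok]
  5: obs=y cand={2,4} pick 4 [1->4 ok]
  6: obs=y cand={2,4} pick 2 [4->2 ok]
  7: obs=x cand={1} pick 1 [2->1 ok]
  8: obs=z cand={0,3} pick 3 [1->3 ok]
  9: obs=y cand={2,4} pick 2 [3->2 ok]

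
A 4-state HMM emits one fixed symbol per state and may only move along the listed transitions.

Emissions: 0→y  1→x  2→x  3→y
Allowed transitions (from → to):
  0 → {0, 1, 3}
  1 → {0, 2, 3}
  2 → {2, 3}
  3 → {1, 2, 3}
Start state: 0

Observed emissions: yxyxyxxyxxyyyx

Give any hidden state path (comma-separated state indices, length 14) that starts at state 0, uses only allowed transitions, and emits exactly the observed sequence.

  t0 'y' -> {0,3}, take 0 (start)
  t1 'x' -> {1,2}, take 1 (0->1 ok)
  t2 'y' -> {0,3}, take 3 (1->3 ok)
  t3 'x' -> {1,2}, take 1 (3->1 ok)
  t4 'y' -> {0,3}, take 3 (1->3 ok)
  t5 'x' -> {1,2}, take 2 (3->2 ok)
  t6 'x' -> {1,2}, take 2 (2->2 ok)
  t7 'y' -> {0,3}, take 3 (2->3 ok)
  t8 'x' -> {1,2}, take 1 (3->1 ok)
  t9 'x' -> {1,2}, take 2 (1->2 ok)
  t10 'y' -> {0,3}, take 3 (2->3 ok)
  t11 'y' -> {0,3}, take 3 (3->3 ok)
  t12 'y' -> {0,3}, take 3 (3->3 ok)
  t13 'x' -> {1,2}, take 2 (3->2 ok)

0,1,3,1,3,2,2,3,1,2,3,3,3,2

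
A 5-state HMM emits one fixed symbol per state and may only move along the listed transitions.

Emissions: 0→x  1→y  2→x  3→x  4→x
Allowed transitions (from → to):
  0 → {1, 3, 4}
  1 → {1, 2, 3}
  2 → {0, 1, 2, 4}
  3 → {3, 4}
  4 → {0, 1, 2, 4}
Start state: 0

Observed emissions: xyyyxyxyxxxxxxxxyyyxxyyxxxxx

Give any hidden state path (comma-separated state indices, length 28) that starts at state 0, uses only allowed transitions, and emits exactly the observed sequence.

0,1,1,1,2,1,2,1,3,4,2,0,3,4,2,2,1,1,1,2,2,1,1,3,3,3,4,2

  pos 0: x in {0,2,3,4}, choose 0; start
  pos 1: y in {1}, choose 1; 0->1 ok
  pos 2: y in {1}, choose 1; 1->1 ok
  pos 3: y in {1}, choose 1; 1->1 ok
  pos 4: x in {0,2,3,4}, choose 2; 1->2 ok
  pos 5: y in {1}, choose 1; 2->1 ok
  pos 6: x in {0,2,3,4}, choose 2; 1->2 ok
  pos 7: y in {1}, choose 1; 2->1 ok
  pos 8: x in {0,2,3,4}, choose 3; 1->3 ok
  pos 9: x in {0,2,3,4}, choose 4; 3->4 ok
  pos 10: x in {0,2,3,4}, choose 2; 4->2 ok
  pos 11: x in {0,2,3,4}, choose 0; 2->0 ok
  pos 12: x in {0,2,3,4}, choose 3; 0->3 ok
  pos 13: x in {0,2,3,4}, choose 4; 3->4 ok
  pos 14: x in {0,2,3,4}, choose 2; 4->2 ok
  pos 15: x in {0,2,3,4}, choose 2; 2->2 ok
  pos 16: y in {1}, choose 1; 2->1 ok
  pos 17: y in {1}, choose 1; 1->1 ok
  pos 18: y in {1}, choose 1; 1->1 ok
  pos 19: x in {0,2,3,4}, choose 2; 1->2 ok
  pos 20: x in {0,2,3,4}, choose 2; 2->2 ok
  pos 21: y in {1}, choose 1; 2->1 ok
  pos 22: y in {1}, choose 1; 1->1 ok
  pos 23: x in {0,2,3,4}, choose 3; 1->3 ok
  pos 24: x in {0,2,3,4}, choose 3; 3->3 ok
  pos 25: x in {0,2,3,4}, choose 3; 3->3 ok
  pos 26: x in {0,2,3,4}, choose 4; 3->4 ok
  pos 27: x in {0,2,3,4}, choose 2; 4->2 ok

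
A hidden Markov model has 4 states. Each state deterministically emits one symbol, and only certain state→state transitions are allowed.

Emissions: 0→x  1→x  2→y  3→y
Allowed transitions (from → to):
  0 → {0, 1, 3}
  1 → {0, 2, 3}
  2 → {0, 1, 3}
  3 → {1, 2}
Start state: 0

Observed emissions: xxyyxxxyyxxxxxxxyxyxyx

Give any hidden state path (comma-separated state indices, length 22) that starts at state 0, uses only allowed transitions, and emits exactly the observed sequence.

0,1,2,3,1,0,1,3,2,0,1,0,1,0,0,0,3,1,3,1,3,1

  0: obs=x cand={0,1} pick 0 [start]
  1: obs=x cand={0,1} pick 1 [0->1 ok]
  2: obs=y cand={2,3} pick 2 [1->2 ok]
  3: obs=y cand={2,3} pick 3 [2->3 ok]
  4: obs=x cand={0,1} pick 1 [3->1 ok]
  5: obs=x cand={0,1} pick 0 [1->0 ok]
  6: obs=x cand={0,1} pick 1 [0->1 ok]
  7: obs=y cand={2,3} pick 3 [1->3 ok]
  8: obs=y cand={2,3} pick 2 [3->2 ok]
  9: obs=x cand={0,1} pick 0 [2->0 ok]
  10: obs=x cand={0,1} pick 1 [0->1 ok]
  11: obs=x cand={0,1} pick 0 [1->0 ok]
  12: obs=x cand={0,1} pick 1 [0->1 ok]
  13: obs=x cand={0,1} pick 0 [1->0 ok]
  14: obs=x cand={0,1} pick 0 [0->0 ok]
  15: obs=x cand={0,1} pick 0 [0->0 ok]
  16: obs=y cand={2,3} pick 3 [0->3 ok]
  17: obs=x cand={0,1} pick 1 [3->1 ok]
  18: obs=y cand={2,3} pick 3 [1->3 ok]
  19: obs=x cand={0,1} pick 1 [3->1 ok]
  20: obs=y cand={2,3} pick 3 [1->3 ok]
  21: obs=x cand={0,1} pick 1 [3->1 ok]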